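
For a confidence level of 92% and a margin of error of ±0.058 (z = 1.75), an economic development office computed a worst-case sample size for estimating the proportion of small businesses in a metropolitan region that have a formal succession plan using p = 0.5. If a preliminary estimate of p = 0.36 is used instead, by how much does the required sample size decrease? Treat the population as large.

Conservative (p = 0.5): n = 1.75² × 0.25 / 0.058² ≈ 227.59 → 228.
Using p = 0.36: p(1−p) = 0.2304, so n = 1.75² × 0.2304 / 0.058² ≈ 209.75 → 210.
Reduction: 228 − 210 = 18.

18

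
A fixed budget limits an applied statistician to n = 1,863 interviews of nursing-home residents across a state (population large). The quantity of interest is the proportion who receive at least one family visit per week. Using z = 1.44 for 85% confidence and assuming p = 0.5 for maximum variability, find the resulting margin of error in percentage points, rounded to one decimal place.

SE(p̂) = √[p(1−p)/n] = √[0.2500/1863] = 0.01158.
E = z × SE = 1.44 × 0.01158 = 0.01668, or 1.7 percentage points.

1.7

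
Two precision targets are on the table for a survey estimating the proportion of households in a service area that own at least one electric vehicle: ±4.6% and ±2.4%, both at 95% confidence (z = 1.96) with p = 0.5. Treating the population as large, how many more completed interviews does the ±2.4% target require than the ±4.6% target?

At ±4.6%: n = 1.96² × 0.2500 / 0.046² ≈ 453.88 → 454.
At ±2.4%: n = 1.96² × 0.2500 / 0.024² ≈ 1667.36 → 1668.
Additional respondents: 1668 − 454 = 1214.

1214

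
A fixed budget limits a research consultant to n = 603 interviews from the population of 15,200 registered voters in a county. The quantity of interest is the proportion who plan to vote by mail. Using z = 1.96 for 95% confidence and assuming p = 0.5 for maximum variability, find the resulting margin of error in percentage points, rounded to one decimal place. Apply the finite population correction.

Finite-population factor: (N−n)/(N−1) = (15200−603)/(15200−1) = 0.9604.
SE(p̂) = √[p(1−p)/n · (N−n)/(N−1)] = √[0.2500/603 × 0.9604] = 0.01995.
E = z × SE = 1.96 × 0.01995 = 0.03911 ≈ 3.9 percentage points.

3.9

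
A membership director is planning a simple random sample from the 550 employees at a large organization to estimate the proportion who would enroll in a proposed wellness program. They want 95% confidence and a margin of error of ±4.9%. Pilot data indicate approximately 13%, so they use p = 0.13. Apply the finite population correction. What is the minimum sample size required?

137

For 95% confidence, z = 1.96.
Unadjusted: n₀ = 1.96² × 0.13 × 0.87 / 0.049² ≈ 180.96, so n₀ = 181.
Finite population correction with N = 550: n = n₀ / (1 + (n₀−1)/N) = 181 / (1 + 180/550) = 181 / 1.3273 ≈ 136.37.
Rounding up, n = 137.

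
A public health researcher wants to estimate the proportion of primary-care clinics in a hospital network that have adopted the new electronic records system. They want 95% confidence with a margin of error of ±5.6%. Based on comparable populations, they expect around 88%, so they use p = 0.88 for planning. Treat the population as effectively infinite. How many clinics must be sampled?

For 95% confidence, z = 1.960.
With p = 0.88, p(1−p) = 0.1056.
n = z²·p(1−p)/E² = 1.960² × 0.1056 / 0.056² = 3.8416 × 0.1056 / 0.003136 ≈ 129.36.
Rounding up gives n = 130.

130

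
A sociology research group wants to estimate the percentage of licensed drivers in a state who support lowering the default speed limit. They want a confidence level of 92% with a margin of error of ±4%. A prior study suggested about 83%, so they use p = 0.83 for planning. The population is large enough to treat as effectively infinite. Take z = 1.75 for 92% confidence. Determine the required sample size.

With p = 0.83, p(1−p) = 0.1411.
n = z²·p(1−p)/E² = 1.75² × 0.1411 / 0.040² = 3.0625 × 0.1411 / 0.001600 ≈ 270.07.
Rounding up gives n = 271.

271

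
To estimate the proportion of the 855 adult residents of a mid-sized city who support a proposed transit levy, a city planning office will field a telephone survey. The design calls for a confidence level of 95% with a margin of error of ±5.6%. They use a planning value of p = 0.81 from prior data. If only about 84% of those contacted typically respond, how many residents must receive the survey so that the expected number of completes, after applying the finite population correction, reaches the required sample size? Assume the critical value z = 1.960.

Completed interviews needed (unadjusted): n₀ = 1.960² × 0.1539 / 0.056² ≈ 188.53 → 189.
FPC for N = 855: n = 189 / (1 + 188/855) = 189 / 1.2199 ≈ 154.93 → 155.
At an 84% response rate, contacts needed = 155 / 0.84 ≈ 184.52 → 185.

185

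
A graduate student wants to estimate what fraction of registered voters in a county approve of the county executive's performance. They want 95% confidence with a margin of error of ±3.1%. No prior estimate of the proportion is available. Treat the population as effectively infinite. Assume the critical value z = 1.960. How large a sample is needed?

1000

With no prior estimate, use p = 0.5, giving p(1−p) = 0.25.
n = z²·p(1−p)/E² = 1.960² × 0.2500 / 0.031² = 3.8416 × 0.2500 / 0.000961 ≈ 999.38.
Rounding up gives n = 1000.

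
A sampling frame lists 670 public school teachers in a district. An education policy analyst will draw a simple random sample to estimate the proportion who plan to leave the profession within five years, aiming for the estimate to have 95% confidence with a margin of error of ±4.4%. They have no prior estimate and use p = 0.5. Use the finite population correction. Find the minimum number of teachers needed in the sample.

For 95% confidence, z = 1.960.
Unadjusted: n₀ = 1.960² × 0.50 × 0.50 / 0.044² ≈ 496.07, so n₀ = 497.
Finite population correction with N = 670: n = n₀ / (1 + (n₀−1)/N) = 497 / (1 + 496/670) = 497 / 1.7403 ≈ 285.58.
Rounding up, n = 286.

286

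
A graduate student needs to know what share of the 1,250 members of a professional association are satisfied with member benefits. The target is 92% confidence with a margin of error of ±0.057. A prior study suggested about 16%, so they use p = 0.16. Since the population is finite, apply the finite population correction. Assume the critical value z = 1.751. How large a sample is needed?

Unadjusted: n₀ = 1.751² × 0.16 × 0.84 / 0.057² ≈ 126.83, so n₀ = 127.
Finite population correction with N = 1,250: n = n₀ / (1 + (n₀−1)/N) = 127 / (1 + 126/1250) = 127 / 1.1008 ≈ 115.37.
Rounding up, n = 116.

116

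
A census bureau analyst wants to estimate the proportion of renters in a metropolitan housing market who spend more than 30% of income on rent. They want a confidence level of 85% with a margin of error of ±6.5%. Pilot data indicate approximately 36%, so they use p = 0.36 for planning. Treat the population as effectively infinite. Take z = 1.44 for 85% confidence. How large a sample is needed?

114

With p = 0.36, p(1−p) = 0.2304.
n = z²·p(1−p)/E² = 1.44² × 0.2304 / 0.065² = 2.0736 × 0.2304 / 0.004225 ≈ 113.08.
Rounding up gives n = 114.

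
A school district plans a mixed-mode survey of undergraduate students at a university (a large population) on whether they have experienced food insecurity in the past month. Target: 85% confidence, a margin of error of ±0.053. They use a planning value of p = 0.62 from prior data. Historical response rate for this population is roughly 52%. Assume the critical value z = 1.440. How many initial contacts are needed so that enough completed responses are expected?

335

Completed interviews needed: n₀ = 1.440² × 0.2356 / 0.053² ≈ 173.92 → 174.
At a 52% response rate, contacts needed = 174 / 0.52 ≈ 334.62 → 335.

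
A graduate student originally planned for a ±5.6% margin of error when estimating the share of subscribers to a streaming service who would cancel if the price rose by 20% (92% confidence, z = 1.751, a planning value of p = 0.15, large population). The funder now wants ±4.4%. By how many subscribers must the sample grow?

77

At ±5.6%: n = 1.751² × 0.1275 / 0.056² ≈ 124.65 → 125.
At ±4.4%: n = 1.751² × 0.1275 / 0.044² ≈ 201.92 → 202.
Additional respondents: 202 − 125 = 77.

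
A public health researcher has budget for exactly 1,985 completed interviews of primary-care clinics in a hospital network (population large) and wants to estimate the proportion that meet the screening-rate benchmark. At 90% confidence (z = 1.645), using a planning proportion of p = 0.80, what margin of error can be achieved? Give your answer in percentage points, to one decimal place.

SE(p̂) = √[p(1−p)/n] = √[0.1600/1985] = 0.00898.
E = z × SE = 1.645 × 0.00898 = 0.01477, or 1.5 percentage points.

1.5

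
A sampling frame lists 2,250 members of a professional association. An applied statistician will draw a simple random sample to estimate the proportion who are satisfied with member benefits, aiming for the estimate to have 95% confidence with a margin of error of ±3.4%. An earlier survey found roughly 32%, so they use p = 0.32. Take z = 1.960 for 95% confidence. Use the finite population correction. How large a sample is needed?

Unadjusted: n₀ = 1.960² × 0.32 × 0.68 / 0.034² ≈ 723.12, so n₀ = 724.
Finite population correction with N = 2,250: n = n₀ / (1 + (n₀−1)/N) = 724 / (1 + 723/2250) = 724 / 1.3213 ≈ 547.93.
Rounding up, n = 548.

548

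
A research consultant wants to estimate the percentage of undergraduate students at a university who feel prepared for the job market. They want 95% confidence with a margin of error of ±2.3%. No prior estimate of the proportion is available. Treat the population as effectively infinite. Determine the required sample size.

1816

For 95% confidence, z = 1.960.
With no prior estimate, use p = 0.5, giving p(1−p) = 0.25.
n = z²·p(1−p)/E² = 1.960² × 0.2500 / 0.023² = 3.8416 × 0.2500 / 0.000529 ≈ 1815.50.
Rounding up gives n = 1816.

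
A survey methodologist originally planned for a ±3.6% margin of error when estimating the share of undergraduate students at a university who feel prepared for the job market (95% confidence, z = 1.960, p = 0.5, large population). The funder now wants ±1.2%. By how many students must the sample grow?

5928

At ±3.6%: n = 1.960² × 0.2500 / 0.036² ≈ 741.05 → 742.
At ±1.2%: n = 1.960² × 0.2500 / 0.012² ≈ 6669.44 → 6670.
Additional respondents: 6670 − 742 = 5928.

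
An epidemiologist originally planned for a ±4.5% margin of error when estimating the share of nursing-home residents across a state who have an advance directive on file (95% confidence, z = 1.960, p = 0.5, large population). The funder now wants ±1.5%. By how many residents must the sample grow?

3794

At ±4.5%: n = 1.960² × 0.2500 / 0.045² ≈ 474.27 → 475.
At ±1.5%: n = 1.960² × 0.2500 / 0.015² ≈ 4268.44 → 4269.
Additional respondents: 4269 − 475 = 3794.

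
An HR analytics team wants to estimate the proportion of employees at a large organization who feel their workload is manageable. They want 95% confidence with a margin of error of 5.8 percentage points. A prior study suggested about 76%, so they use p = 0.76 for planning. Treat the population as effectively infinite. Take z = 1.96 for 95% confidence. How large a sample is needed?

With p = 0.76, p(1−p) = 0.1824.
n = z²·p(1−p)/E² = 1.96² × 0.1824 / 0.058² = 3.8416 × 0.1824 / 0.003364 ≈ 208.30.
Rounding up gives n = 209.

209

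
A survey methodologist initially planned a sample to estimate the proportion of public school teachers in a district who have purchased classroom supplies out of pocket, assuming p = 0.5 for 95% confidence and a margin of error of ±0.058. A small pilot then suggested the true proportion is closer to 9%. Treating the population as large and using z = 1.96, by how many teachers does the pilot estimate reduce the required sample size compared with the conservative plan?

Conservative (p = 0.5): n = 1.96² × 0.25 / 0.058² ≈ 285.49 → 286.
Using p = 0.09: p(1−p) = 0.0819, so n = 1.96² × 0.0819 / 0.058² ≈ 93.53 → 94.
Reduction: 286 − 94 = 192.

192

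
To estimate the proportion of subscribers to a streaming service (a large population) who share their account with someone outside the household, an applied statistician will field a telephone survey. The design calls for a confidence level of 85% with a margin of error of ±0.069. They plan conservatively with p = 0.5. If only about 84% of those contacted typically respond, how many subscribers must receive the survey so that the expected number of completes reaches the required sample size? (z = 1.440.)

130

Completed interviews needed: n₀ = 1.440² × 0.2500 / 0.069² ≈ 108.88 → 109.
At an 84% response rate, contacts needed = 109 / 0.84 ≈ 129.76 → 130.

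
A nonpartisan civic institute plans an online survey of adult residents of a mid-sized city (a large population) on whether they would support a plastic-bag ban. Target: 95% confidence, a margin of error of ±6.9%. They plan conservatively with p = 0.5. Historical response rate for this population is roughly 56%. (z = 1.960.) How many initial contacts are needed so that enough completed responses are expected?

361

Completed interviews needed: n₀ = 1.960² × 0.2500 / 0.069² ≈ 201.72 → 202.
At a 56% response rate, contacts needed = 202 / 0.56 ≈ 360.71 → 361.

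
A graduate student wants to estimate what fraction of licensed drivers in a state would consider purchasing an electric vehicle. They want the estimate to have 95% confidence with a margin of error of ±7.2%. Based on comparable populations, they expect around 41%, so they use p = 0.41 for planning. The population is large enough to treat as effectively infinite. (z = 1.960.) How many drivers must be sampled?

With p = 0.41, p(1−p) = 0.2419.
n = z²·p(1−p)/E² = 1.960² × 0.2419 / 0.072² = 3.8416 × 0.2419 / 0.005184 ≈ 179.26.
Rounding up gives n = 180.

180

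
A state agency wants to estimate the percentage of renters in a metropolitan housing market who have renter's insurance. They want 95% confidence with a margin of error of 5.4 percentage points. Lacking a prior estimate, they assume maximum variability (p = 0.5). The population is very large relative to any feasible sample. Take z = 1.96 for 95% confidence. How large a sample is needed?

With p = 0.5, p(1−p) = 0.25.
n = z²·p(1−p)/E² = 1.96² × 0.2500 / 0.054² = 3.8416 × 0.2500 / 0.002916 ≈ 329.36.
Rounding up gives n = 330.

330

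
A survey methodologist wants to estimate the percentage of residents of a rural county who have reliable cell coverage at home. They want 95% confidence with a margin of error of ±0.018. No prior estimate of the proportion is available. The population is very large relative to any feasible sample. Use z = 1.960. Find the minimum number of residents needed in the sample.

2965

With no prior estimate, use p = 0.5, giving p(1−p) = 0.25.
n = z²·p(1−p)/E² = 1.960² × 0.2500 / 0.018² = 3.8416 × 0.2500 / 0.000324 ≈ 2964.20.
Rounding up gives n = 2965.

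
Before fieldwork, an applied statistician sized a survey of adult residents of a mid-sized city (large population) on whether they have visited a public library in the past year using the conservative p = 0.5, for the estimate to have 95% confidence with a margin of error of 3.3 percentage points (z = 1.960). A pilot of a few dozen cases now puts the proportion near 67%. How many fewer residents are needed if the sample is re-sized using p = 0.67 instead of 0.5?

Conservative (p = 0.5): n = 1.960² × 0.25 / 0.033² ≈ 881.91 → 882.
Using p = 0.67: p(1−p) = 0.2211, so n = 1.960² × 0.2211 / 0.033² ≈ 779.96 → 780.
Reduction: 882 − 780 = 102.

102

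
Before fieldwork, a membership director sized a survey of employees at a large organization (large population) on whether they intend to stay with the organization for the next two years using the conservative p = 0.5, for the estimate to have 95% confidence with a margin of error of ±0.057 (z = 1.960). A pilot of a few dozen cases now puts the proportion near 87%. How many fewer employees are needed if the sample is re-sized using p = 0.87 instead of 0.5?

162

Conservative (p = 0.5): n = 1.960² × 0.25 / 0.057² ≈ 295.60 → 296.
Using p = 0.87: p(1−p) = 0.1131, so n = 1.960² × 0.1131 / 0.057² ≈ 133.73 → 134.
Reduction: 296 − 134 = 162.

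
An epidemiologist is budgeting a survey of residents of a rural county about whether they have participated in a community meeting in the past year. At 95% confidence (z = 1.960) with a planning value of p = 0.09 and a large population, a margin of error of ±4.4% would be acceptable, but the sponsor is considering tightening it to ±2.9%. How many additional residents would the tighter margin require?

At ±4.4%: n = 1.960² × 0.0819 / 0.044² ≈ 162.51 → 163.
At ±2.9%: n = 1.960² × 0.0819 / 0.029² ≈ 374.11 → 375.
Additional respondents: 375 − 163 = 212.

212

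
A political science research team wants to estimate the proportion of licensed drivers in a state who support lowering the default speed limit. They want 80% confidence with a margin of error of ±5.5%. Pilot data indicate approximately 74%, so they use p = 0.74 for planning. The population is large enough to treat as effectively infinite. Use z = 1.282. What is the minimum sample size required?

With p = 0.74, p(1−p) = 0.1924.
n = z²·p(1−p)/E² = 1.282² × 0.1924 / 0.055² = 1.6435 × 0.1924 / 0.003025 ≈ 104.53.
Rounding up gives n = 105.

105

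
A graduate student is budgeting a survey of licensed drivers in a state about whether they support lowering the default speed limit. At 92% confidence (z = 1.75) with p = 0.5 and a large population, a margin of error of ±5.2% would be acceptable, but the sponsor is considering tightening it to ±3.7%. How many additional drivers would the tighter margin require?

At ±5.2%: n = 1.75² × 0.2500 / 0.052² ≈ 283.15 → 284.
At ±3.7%: n = 1.75² × 0.2500 / 0.037² ≈ 559.26 → 560.
Additional respondents: 560 − 284 = 276.

276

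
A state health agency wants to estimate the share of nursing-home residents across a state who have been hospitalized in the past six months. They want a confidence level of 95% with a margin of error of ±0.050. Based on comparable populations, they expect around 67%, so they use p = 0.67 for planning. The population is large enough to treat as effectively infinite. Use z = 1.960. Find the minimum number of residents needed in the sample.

340

With p = 0.67, p(1−p) = 0.2211.
n = z²·p(1−p)/E² = 1.960² × 0.2211 / 0.050² = 3.8416 × 0.2211 / 0.002500 ≈ 339.75.
Rounding up gives n = 340.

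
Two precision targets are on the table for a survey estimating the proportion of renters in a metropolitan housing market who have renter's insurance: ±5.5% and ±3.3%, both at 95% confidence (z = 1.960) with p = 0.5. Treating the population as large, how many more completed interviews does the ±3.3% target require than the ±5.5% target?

564

At ±5.5%: n = 1.960² × 0.2500 / 0.055² ≈ 317.49 → 318.
At ±3.3%: n = 1.960² × 0.2500 / 0.033² ≈ 881.91 → 882.
Additional respondents: 882 − 318 = 564.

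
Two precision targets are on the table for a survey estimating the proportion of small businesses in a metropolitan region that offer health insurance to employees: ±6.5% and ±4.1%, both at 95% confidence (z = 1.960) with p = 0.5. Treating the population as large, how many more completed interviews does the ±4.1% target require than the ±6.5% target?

344

At ±6.5%: n = 1.960² × 0.2500 / 0.065² ≈ 227.31 → 228.
At ±4.1%: n = 1.960² × 0.2500 / 0.041² ≈ 571.33 → 572.
Additional respondents: 572 − 228 = 344.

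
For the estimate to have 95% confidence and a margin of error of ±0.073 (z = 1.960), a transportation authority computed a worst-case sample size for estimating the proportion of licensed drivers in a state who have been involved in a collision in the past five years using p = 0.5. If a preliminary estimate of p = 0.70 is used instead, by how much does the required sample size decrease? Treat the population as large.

29

Conservative (p = 0.5): n = 1.960² × 0.25 / 0.073² ≈ 180.22 → 181.
Using p = 0.70: p(1−p) = 0.2100, so n = 1.960² × 0.2100 / 0.073² ≈ 151.39 → 152.
Reduction: 181 − 152 = 29.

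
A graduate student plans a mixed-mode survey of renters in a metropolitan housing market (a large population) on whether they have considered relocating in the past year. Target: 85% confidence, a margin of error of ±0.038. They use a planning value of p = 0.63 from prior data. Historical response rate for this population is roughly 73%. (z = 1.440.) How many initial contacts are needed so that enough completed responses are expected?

Completed interviews needed: n₀ = 1.440² × 0.2331 / 0.038² ≈ 334.73 → 335.
At a 73% response rate, contacts needed = 335 / 0.73 ≈ 458.90 → 459.

459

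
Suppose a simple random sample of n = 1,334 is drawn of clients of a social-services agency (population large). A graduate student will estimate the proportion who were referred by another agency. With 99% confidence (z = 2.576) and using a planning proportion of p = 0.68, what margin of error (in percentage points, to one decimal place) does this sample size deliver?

SE(p̂) = √[p(1−p)/n] = √[0.2176/1334] = 0.01277.
E = z × SE = 2.576 × 0.01277 = 0.03290, or 3.3 percentage points.

3.3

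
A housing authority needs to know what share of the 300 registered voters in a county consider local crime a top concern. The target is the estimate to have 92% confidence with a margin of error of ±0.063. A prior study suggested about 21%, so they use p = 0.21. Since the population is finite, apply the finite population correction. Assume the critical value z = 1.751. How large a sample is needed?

91

Unadjusted: n₀ = 1.751² × 0.21 × 0.79 / 0.063² ≈ 128.16, so n₀ = 129.
Finite population correction with N = 300: n = n₀ / (1 + (n₀−1)/N) = 129 / (1 + 128/300) = 129 / 1.4267 ≈ 90.42.
Rounding up, n = 91.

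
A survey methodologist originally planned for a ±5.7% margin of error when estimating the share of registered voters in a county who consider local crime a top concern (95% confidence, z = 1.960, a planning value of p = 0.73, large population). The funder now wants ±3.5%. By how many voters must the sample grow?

385

At ±5.7%: n = 1.960² × 0.1971 / 0.057² ≈ 233.05 → 234.
At ±3.5%: n = 1.960² × 0.1971 / 0.035² ≈ 618.11 → 619.
Additional respondents: 619 − 234 = 385.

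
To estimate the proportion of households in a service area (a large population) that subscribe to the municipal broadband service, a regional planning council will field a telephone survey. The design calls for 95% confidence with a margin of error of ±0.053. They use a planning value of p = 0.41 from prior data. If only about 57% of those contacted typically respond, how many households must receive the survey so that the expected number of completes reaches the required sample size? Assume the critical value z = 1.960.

Completed interviews needed: n₀ = 1.960² × 0.2419 / 0.053² ≈ 330.82 → 331.
At a 57% response rate, contacts needed = 331 / 0.57 ≈ 580.70 → 581.

581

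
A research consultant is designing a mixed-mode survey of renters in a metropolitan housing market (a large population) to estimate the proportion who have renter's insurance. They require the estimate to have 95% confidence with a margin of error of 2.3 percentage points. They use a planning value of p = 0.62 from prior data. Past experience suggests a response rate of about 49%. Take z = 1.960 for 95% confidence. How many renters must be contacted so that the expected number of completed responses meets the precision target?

3492

Completed interviews needed: n₀ = 1.960² × 0.2356 / 0.023² ≈ 1710.93 → 1711.
At a 49% response rate, contacts needed = 1711 / 0.49 ≈ 3491.84 → 3492.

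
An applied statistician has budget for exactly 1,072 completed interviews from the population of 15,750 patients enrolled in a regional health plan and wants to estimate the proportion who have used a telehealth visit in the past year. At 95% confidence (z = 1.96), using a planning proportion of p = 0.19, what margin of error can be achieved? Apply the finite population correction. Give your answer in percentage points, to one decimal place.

Finite-population factor: (N−n)/(N−1) = (15750−1072)/(15750−1) = 0.9320.
SE(p̂) = √[p(1−p)/n · (N−n)/(N−1)] = √[0.1539/1072 × 0.9320] = 0.01157.
E = z × SE = 1.96 × 0.01157 = 0.02267 ≈ 2.3 percentage points.

2.3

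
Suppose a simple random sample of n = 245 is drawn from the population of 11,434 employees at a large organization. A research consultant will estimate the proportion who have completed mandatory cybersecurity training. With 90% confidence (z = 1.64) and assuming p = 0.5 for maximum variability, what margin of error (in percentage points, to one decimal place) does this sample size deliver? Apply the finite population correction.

Finite-population factor: (N−n)/(N−1) = (11434−245)/(11434−1) = 0.9787.
SE(p̂) = √[p(1−p)/n · (N−n)/(N−1)] = √[0.2500/245 × 0.9787] = 0.03160.
E = z × SE = 1.64 × 0.03160 = 0.05183 ≈ 5.2 percentage points.

5.2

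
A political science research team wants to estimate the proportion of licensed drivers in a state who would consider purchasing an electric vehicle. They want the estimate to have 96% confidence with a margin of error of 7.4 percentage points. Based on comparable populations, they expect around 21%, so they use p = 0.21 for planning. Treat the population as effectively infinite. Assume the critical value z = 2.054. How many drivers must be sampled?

128

With p = 0.21, p(1−p) = 0.1659.
n = z²·p(1−p)/E² = 2.054² × 0.1659 / 0.074² = 4.2189 × 0.1659 / 0.005476 ≈ 127.82.
Rounding up gives n = 128.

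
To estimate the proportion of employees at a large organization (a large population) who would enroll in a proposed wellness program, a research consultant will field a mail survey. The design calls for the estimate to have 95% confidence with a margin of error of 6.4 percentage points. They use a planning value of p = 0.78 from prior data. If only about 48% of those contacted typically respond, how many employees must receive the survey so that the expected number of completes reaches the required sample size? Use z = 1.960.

336

Completed interviews needed: n₀ = 1.960² × 0.1716 / 0.064² ≈ 160.94 → 161.
At a 48% response rate, contacts needed = 161 / 0.48 ≈ 335.42 → 336.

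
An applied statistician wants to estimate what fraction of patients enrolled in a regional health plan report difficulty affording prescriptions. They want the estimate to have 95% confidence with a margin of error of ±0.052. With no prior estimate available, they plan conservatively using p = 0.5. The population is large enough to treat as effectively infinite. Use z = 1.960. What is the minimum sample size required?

With p = 0.5, p(1−p) = 0.25.
n = z²·p(1−p)/E² = 1.960² × 0.2500 / 0.052² = 3.8416 × 0.2500 / 0.002704 ≈ 355.18.
Rounding up gives n = 356.

356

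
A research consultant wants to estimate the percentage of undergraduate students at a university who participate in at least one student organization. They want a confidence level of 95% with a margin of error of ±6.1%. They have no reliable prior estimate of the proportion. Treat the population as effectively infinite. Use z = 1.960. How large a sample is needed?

With no prior estimate, use p = 0.5, giving p(1−p) = 0.25.
n = z²·p(1−p)/E² = 1.960² × 0.2500 / 0.061² = 3.8416 × 0.2500 / 0.003721 ≈ 258.10.
Rounding up gives n = 259.

259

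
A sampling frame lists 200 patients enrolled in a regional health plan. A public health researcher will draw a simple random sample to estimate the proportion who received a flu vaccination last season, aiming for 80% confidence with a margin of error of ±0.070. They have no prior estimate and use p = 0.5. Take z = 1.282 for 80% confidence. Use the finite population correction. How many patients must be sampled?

Unadjusted: n₀ = 1.282² × 0.50 × 0.50 / 0.070² ≈ 83.85, so n₀ = 84.
Finite population correction with N = 200: n = n₀ / (1 + (n₀−1)/N) = 84 / (1 + 83/200) = 84 / 1.4150 ≈ 59.36.
Rounding up, n = 60.

60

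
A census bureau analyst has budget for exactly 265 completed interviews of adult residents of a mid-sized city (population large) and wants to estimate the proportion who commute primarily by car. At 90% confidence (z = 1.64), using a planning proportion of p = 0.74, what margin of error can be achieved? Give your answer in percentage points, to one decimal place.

4.4

SE(p̂) = √[p(1−p)/n] = √[0.1924/265] = 0.02695.
E = z × SE = 1.64 × 0.02695 = 0.04419, or 4.4 percentage points.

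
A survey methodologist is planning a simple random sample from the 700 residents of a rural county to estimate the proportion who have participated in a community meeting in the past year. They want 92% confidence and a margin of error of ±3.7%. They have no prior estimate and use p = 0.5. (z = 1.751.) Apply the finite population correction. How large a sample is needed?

312

Unadjusted: n₀ = 1.751² × 0.50 × 0.50 / 0.037² ≈ 559.90, so n₀ = 560.
Finite population correction with N = 700: n = n₀ / (1 + (n₀−1)/N) = 560 / (1 + 559/700) = 560 / 1.7986 ≈ 311.36.
Rounding up, n = 312.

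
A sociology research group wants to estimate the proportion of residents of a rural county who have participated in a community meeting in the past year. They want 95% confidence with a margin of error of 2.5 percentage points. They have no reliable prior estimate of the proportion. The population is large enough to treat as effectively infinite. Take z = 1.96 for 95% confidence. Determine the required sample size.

With no prior estimate, use p = 0.5, giving p(1−p) = 0.25.
n = z²·p(1−p)/E² = 1.96² × 0.2500 / 0.025² = 3.8416 × 0.2500 / 0.000625 ≈ 1536.64.
Rounding up gives n = 1537.

1537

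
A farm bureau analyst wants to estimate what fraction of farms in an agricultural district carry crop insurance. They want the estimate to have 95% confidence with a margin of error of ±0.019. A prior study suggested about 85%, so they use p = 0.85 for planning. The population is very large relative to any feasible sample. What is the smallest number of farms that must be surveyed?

1357

For 95% confidence, z = 1.96.
With p = 0.85, p(1−p) = 0.1275.
n = z²·p(1−p)/E² = 1.96² × 0.1275 / 0.019² = 3.8416 × 0.1275 / 0.000361 ≈ 1356.80.
Rounding up gives n = 1357.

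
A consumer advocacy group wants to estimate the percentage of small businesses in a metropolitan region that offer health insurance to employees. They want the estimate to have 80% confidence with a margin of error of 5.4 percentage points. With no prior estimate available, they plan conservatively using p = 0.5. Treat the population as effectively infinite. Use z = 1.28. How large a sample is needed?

With p = 0.5, p(1−p) = 0.25.
n = z²·p(1−p)/E² = 1.28² × 0.2500 / 0.054² = 1.6384 × 0.2500 / 0.002916 ≈ 140.47.
Rounding up gives n = 141.

141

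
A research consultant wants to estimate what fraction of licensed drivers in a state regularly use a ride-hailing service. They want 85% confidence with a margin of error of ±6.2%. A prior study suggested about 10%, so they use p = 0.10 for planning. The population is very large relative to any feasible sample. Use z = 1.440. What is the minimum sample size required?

With p = 0.10, p(1−p) = 0.0900.
n = z²·p(1−p)/E² = 1.440² × 0.0900 / 0.062² = 2.0736 × 0.0900 / 0.003844 ≈ 48.55.
Rounding up gives n = 49.

49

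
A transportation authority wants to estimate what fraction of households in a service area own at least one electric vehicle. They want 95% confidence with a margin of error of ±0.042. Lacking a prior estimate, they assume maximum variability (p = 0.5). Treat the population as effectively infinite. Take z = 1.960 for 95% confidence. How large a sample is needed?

545

With p = 0.5, p(1−p) = 0.25.
n = z²·p(1−p)/E² = 1.960² × 0.2500 / 0.042² = 3.8416 × 0.2500 / 0.001764 ≈ 544.44.
Rounding up gives n = 545.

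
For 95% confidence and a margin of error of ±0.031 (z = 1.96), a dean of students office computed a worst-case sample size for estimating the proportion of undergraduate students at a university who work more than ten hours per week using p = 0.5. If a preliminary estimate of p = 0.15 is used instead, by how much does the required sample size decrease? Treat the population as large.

490

Conservative (p = 0.5): n = 1.96² × 0.25 / 0.031² ≈ 999.38 → 1000.
Using p = 0.15: p(1−p) = 0.1275, so n = 1.96² × 0.1275 / 0.031² ≈ 509.68 → 510.
Reduction: 1000 − 510 = 490.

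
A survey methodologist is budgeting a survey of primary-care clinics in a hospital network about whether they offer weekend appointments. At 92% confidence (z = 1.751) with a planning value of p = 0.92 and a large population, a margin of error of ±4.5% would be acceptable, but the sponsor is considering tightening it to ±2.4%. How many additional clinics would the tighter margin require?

280

At ±4.5%: n = 1.751² × 0.0736 / 0.045² ≈ 111.44 → 112.
At ±2.4%: n = 1.751² × 0.0736 / 0.024² ≈ 391.77 → 392.
Additional respondents: 392 − 112 = 280.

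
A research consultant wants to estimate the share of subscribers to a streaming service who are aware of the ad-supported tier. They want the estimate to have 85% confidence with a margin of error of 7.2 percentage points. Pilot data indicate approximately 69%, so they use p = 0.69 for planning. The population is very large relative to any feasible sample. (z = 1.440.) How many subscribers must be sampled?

With p = 0.69, p(1−p) = 0.2139.
n = z²·p(1−p)/E² = 1.440² × 0.2139 / 0.072² = 2.0736 × 0.2139 / 0.005184 ≈ 85.56.
Rounding up gives n = 86.

86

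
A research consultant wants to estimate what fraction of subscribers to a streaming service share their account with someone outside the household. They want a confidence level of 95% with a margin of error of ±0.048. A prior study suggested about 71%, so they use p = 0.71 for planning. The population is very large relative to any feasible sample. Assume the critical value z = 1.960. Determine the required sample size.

344

With p = 0.71, p(1−p) = 0.2059.
n = z²·p(1−p)/E² = 1.960² × 0.2059 / 0.048² = 3.8416 × 0.2059 / 0.002304 ≈ 343.31.
Rounding up gives n = 344.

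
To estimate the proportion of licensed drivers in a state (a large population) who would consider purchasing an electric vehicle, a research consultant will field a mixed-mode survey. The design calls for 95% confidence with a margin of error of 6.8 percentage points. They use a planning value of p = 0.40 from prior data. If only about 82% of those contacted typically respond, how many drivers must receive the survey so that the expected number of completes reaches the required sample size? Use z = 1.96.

244

Completed interviews needed: n₀ = 1.96² × 0.2400 / 0.068² ≈ 199.39 → 200.
At an 82% response rate, contacts needed = 200 / 0.82 ≈ 243.90 → 244.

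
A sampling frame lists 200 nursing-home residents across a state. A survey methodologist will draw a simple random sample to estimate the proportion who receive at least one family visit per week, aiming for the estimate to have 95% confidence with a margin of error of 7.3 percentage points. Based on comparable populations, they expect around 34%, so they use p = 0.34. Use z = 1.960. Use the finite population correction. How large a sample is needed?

90

Unadjusted: n₀ = 1.960² × 0.34 × 0.66 / 0.073² ≈ 161.77, so n₀ = 162.
Finite population correction with N = 200: n = n₀ / (1 + (n₀−1)/N) = 162 / (1 + 161/200) = 162 / 1.8050 ≈ 89.75.
Rounding up, n = 90.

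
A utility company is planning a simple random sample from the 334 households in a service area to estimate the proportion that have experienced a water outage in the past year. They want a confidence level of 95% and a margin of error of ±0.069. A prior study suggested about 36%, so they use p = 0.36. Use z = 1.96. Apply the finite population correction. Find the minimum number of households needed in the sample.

120

Unadjusted: n₀ = 1.96² × 0.36 × 0.64 / 0.069² ≈ 185.91, so n₀ = 186.
Finite population correction with N = 334: n = n₀ / (1 + (n₀−1)/N) = 186 / (1 + 185/334) = 186 / 1.5539 ≈ 119.70.
Rounding up, n = 120.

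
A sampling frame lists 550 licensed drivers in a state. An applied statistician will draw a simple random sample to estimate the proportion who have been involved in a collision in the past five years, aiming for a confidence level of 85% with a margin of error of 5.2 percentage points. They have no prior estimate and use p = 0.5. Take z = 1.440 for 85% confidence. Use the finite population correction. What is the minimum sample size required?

Unadjusted: n₀ = 1.440² × 0.50 × 0.50 / 0.052² ≈ 191.72, so n₀ = 192.
Finite population correction with N = 550: n = n₀ / (1 + (n₀−1)/N) = 192 / (1 + 191/550) = 192 / 1.3473 ≈ 142.51.
Rounding up, n = 143.

143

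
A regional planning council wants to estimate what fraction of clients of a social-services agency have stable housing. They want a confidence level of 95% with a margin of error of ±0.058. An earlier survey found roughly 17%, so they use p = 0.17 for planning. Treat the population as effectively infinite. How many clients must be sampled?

162

For 95% confidence, z = 1.960.
With p = 0.17, p(1−p) = 0.1411.
n = z²·p(1−p)/E² = 1.960² × 0.1411 / 0.058² = 3.8416 × 0.1411 / 0.003364 ≈ 161.13.
Rounding up gives n = 162.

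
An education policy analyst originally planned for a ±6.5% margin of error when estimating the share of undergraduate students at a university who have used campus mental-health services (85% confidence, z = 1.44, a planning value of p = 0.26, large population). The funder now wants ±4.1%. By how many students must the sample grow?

At ±6.5%: n = 1.44² × 0.1924 / 0.065² ≈ 94.43 → 95.
At ±4.1%: n = 1.44² × 0.1924 / 0.041² ≈ 237.34 → 238.
Additional respondents: 238 − 95 = 143.

143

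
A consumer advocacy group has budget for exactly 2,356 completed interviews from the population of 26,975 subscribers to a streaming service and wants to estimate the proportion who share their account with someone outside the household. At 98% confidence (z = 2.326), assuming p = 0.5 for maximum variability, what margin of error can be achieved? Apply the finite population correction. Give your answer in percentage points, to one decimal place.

Finite-population factor: (N−n)/(N−1) = (26975−2356)/(26975−1) = 0.9127.
SE(p̂) = √[p(1−p)/n · (N−n)/(N−1)] = √[0.2500/2356 × 0.9127] = 0.00984.
E = z × SE = 2.326 × 0.00984 = 0.02289 ≈ 2.3 percentage points.

2.3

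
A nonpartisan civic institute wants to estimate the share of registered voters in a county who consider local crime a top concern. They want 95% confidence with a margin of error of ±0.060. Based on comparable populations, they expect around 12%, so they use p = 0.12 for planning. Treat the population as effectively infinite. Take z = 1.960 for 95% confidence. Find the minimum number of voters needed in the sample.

With p = 0.12, p(1−p) = 0.1056.
n = z²·p(1−p)/E² = 1.960² × 0.1056 / 0.060² = 3.8416 × 0.1056 / 0.003600 ≈ 112.69.
Rounding up gives n = 113.

113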